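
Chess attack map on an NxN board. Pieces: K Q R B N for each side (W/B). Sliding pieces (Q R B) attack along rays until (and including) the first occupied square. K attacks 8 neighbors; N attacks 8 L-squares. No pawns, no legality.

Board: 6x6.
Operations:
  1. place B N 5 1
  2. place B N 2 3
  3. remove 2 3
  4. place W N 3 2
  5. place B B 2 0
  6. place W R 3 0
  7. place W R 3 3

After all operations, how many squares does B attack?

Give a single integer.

Op 1: place BN@(5,1)
Op 2: place BN@(2,3)
Op 3: remove (2,3)
Op 4: place WN@(3,2)
Op 5: place BB@(2,0)
Op 6: place WR@(3,0)
Op 7: place WR@(3,3)
Per-piece attacks for B:
  BB@(2,0): attacks (3,1) (4,2) (5,3) (1,1) (0,2)
  BN@(5,1): attacks (4,3) (3,2) (3,0)
Union (8 distinct): (0,2) (1,1) (3,0) (3,1) (3,2) (4,2) (4,3) (5,3)

Answer: 8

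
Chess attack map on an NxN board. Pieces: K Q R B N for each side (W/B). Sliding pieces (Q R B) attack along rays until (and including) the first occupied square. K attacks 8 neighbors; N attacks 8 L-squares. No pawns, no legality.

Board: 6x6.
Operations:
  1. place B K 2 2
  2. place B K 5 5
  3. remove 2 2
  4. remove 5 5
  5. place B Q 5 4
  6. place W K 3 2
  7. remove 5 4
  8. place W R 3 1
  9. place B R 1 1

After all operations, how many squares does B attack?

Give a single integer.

Op 1: place BK@(2,2)
Op 2: place BK@(5,5)
Op 3: remove (2,2)
Op 4: remove (5,5)
Op 5: place BQ@(5,4)
Op 6: place WK@(3,2)
Op 7: remove (5,4)
Op 8: place WR@(3,1)
Op 9: place BR@(1,1)
Per-piece attacks for B:
  BR@(1,1): attacks (1,2) (1,3) (1,4) (1,5) (1,0) (2,1) (3,1) (0,1) [ray(1,0) blocked at (3,1)]
Union (8 distinct): (0,1) (1,0) (1,2) (1,3) (1,4) (1,5) (2,1) (3,1)

Answer: 8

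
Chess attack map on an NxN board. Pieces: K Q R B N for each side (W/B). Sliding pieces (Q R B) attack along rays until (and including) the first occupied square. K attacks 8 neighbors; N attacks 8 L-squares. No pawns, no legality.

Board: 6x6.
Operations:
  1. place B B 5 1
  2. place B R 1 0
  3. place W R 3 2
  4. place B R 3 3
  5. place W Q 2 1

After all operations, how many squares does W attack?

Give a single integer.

Answer: 19

Derivation:
Op 1: place BB@(5,1)
Op 2: place BR@(1,0)
Op 3: place WR@(3,2)
Op 4: place BR@(3,3)
Op 5: place WQ@(2,1)
Per-piece attacks for W:
  WQ@(2,1): attacks (2,2) (2,3) (2,4) (2,5) (2,0) (3,1) (4,1) (5,1) (1,1) (0,1) (3,2) (3,0) (1,2) (0,3) (1,0) [ray(1,0) blocked at (5,1); ray(1,1) blocked at (3,2); ray(-1,-1) blocked at (1,0)]
  WR@(3,2): attacks (3,3) (3,1) (3,0) (4,2) (5,2) (2,2) (1,2) (0,2) [ray(0,1) blocked at (3,3)]
Union (19 distinct): (0,1) (0,2) (0,3) (1,0) (1,1) (1,2) (2,0) (2,2) (2,3) (2,4) (2,5) (3,0) (3,1) (3,2) (3,3) (4,1) (4,2) (5,1) (5,2)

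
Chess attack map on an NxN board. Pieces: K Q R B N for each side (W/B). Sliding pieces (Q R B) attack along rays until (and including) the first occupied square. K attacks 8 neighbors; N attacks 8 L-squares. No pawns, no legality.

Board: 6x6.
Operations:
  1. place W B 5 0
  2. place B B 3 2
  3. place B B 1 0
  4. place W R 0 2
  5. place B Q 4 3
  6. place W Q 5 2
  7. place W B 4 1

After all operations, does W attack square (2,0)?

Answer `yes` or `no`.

Answer: no

Derivation:
Op 1: place WB@(5,0)
Op 2: place BB@(3,2)
Op 3: place BB@(1,0)
Op 4: place WR@(0,2)
Op 5: place BQ@(4,3)
Op 6: place WQ@(5,2)
Op 7: place WB@(4,1)
Per-piece attacks for W:
  WR@(0,2): attacks (0,3) (0,4) (0,5) (0,1) (0,0) (1,2) (2,2) (3,2) [ray(1,0) blocked at (3,2)]
  WB@(4,1): attacks (5,2) (5,0) (3,2) (3,0) [ray(1,1) blocked at (5,2); ray(1,-1) blocked at (5,0); ray(-1,1) blocked at (3,2)]
  WB@(5,0): attacks (4,1) [ray(-1,1) blocked at (4,1)]
  WQ@(5,2): attacks (5,3) (5,4) (5,5) (5,1) (5,0) (4,2) (3,2) (4,3) (4,1) [ray(0,-1) blocked at (5,0); ray(-1,0) blocked at (3,2); ray(-1,1) blocked at (4,3); ray(-1,-1) blocked at (4,1)]
W attacks (2,0): no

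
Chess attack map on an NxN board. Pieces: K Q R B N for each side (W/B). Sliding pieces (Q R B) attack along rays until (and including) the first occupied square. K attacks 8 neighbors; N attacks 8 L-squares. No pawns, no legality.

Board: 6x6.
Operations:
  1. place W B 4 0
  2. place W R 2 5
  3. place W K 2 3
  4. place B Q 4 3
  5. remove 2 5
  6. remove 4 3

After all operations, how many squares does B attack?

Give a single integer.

Op 1: place WB@(4,0)
Op 2: place WR@(2,5)
Op 3: place WK@(2,3)
Op 4: place BQ@(4,3)
Op 5: remove (2,5)
Op 6: remove (4,3)
Per-piece attacks for B:
Union (0 distinct): (none)

Answer: 0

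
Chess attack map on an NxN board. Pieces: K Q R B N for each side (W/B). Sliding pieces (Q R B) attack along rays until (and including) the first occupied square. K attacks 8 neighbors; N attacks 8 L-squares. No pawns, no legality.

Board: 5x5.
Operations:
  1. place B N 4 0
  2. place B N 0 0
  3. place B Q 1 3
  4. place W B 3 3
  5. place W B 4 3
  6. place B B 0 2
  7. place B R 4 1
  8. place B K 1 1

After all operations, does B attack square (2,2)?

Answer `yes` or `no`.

Op 1: place BN@(4,0)
Op 2: place BN@(0,0)
Op 3: place BQ@(1,3)
Op 4: place WB@(3,3)
Op 5: place WB@(4,3)
Op 6: place BB@(0,2)
Op 7: place BR@(4,1)
Op 8: place BK@(1,1)
Per-piece attacks for B:
  BN@(0,0): attacks (1,2) (2,1)
  BB@(0,2): attacks (1,3) (1,1) [ray(1,1) blocked at (1,3); ray(1,-1) blocked at (1,1)]
  BK@(1,1): attacks (1,2) (1,0) (2,1) (0,1) (2,2) (2,0) (0,2) (0,0)
  BQ@(1,3): attacks (1,4) (1,2) (1,1) (2,3) (3,3) (0,3) (2,4) (2,2) (3,1) (4,0) (0,4) (0,2) [ray(0,-1) blocked at (1,1); ray(1,0) blocked at (3,3); ray(1,-1) blocked at (4,0); ray(-1,-1) blocked at (0,2)]
  BN@(4,0): attacks (3,2) (2,1)
  BR@(4,1): attacks (4,2) (4,3) (4,0) (3,1) (2,1) (1,1) [ray(0,1) blocked at (4,3); ray(0,-1) blocked at (4,0); ray(-1,0) blocked at (1,1)]
B attacks (2,2): yes

Answer: yes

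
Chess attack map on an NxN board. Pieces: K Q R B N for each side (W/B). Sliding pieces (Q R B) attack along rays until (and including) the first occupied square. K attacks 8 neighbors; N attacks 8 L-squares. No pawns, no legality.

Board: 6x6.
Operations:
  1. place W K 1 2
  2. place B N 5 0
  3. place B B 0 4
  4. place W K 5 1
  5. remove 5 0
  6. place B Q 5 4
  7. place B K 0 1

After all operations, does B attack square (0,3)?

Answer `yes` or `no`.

Op 1: place WK@(1,2)
Op 2: place BN@(5,0)
Op 3: place BB@(0,4)
Op 4: place WK@(5,1)
Op 5: remove (5,0)
Op 6: place BQ@(5,4)
Op 7: place BK@(0,1)
Per-piece attacks for B:
  BK@(0,1): attacks (0,2) (0,0) (1,1) (1,2) (1,0)
  BB@(0,4): attacks (1,5) (1,3) (2,2) (3,1) (4,0)
  BQ@(5,4): attacks (5,5) (5,3) (5,2) (5,1) (4,4) (3,4) (2,4) (1,4) (0,4) (4,5) (4,3) (3,2) (2,1) (1,0) [ray(0,-1) blocked at (5,1); ray(-1,0) blocked at (0,4)]
B attacks (0,3): no

Answer: no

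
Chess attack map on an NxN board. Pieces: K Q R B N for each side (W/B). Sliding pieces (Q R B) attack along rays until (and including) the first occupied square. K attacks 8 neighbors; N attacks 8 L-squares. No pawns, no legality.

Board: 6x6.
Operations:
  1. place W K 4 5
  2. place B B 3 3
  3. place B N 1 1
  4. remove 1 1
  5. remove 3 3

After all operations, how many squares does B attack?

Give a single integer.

Op 1: place WK@(4,5)
Op 2: place BB@(3,3)
Op 3: place BN@(1,1)
Op 4: remove (1,1)
Op 5: remove (3,3)
Per-piece attacks for B:
Union (0 distinct): (none)

Answer: 0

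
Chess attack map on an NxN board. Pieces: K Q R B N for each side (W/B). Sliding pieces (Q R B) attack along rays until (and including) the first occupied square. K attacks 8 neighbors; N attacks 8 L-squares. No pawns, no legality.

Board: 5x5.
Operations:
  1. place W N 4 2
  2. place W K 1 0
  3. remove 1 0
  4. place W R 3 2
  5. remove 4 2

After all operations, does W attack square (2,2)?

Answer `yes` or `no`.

Answer: yes

Derivation:
Op 1: place WN@(4,2)
Op 2: place WK@(1,0)
Op 3: remove (1,0)
Op 4: place WR@(3,2)
Op 5: remove (4,2)
Per-piece attacks for W:
  WR@(3,2): attacks (3,3) (3,4) (3,1) (3,0) (4,2) (2,2) (1,2) (0,2)
W attacks (2,2): yes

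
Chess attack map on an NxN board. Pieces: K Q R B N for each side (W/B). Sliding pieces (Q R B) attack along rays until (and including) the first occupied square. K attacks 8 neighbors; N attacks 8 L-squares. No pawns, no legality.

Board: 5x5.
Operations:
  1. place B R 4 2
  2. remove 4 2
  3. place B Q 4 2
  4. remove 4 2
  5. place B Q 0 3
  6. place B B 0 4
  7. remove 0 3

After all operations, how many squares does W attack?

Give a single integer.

Op 1: place BR@(4,2)
Op 2: remove (4,2)
Op 3: place BQ@(4,2)
Op 4: remove (4,2)
Op 5: place BQ@(0,3)
Op 6: place BB@(0,4)
Op 7: remove (0,3)
Per-piece attacks for W:
Union (0 distinct): (none)

Answer: 0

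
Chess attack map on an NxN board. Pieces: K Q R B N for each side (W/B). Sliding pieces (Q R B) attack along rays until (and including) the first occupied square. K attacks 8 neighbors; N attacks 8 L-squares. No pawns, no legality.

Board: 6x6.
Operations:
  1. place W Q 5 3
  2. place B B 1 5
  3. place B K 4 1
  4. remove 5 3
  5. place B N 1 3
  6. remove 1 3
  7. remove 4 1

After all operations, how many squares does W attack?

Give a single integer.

Op 1: place WQ@(5,3)
Op 2: place BB@(1,5)
Op 3: place BK@(4,1)
Op 4: remove (5,3)
Op 5: place BN@(1,3)
Op 6: remove (1,3)
Op 7: remove (4,1)
Per-piece attacks for W:
Union (0 distinct): (none)

Answer: 0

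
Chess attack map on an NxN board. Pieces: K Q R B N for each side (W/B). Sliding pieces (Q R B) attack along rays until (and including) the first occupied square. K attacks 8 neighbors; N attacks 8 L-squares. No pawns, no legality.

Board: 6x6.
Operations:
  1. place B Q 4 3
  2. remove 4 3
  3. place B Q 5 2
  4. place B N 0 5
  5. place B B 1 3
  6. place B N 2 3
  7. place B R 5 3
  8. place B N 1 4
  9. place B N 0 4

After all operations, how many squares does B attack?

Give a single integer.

Op 1: place BQ@(4,3)
Op 2: remove (4,3)
Op 3: place BQ@(5,2)
Op 4: place BN@(0,5)
Op 5: place BB@(1,3)
Op 6: place BN@(2,3)
Op 7: place BR@(5,3)
Op 8: place BN@(1,4)
Op 9: place BN@(0,4)
Per-piece attacks for B:
  BN@(0,4): attacks (2,5) (1,2) (2,3)
  BN@(0,5): attacks (1,3) (2,4)
  BB@(1,3): attacks (2,4) (3,5) (2,2) (3,1) (4,0) (0,4) (0,2) [ray(-1,1) blocked at (0,4)]
  BN@(1,4): attacks (3,5) (2,2) (3,3) (0,2)
  BN@(2,3): attacks (3,5) (4,4) (1,5) (0,4) (3,1) (4,2) (1,1) (0,2)
  BQ@(5,2): attacks (5,3) (5,1) (5,0) (4,2) (3,2) (2,2) (1,2) (0,2) (4,3) (3,4) (2,5) (4,1) (3,0) [ray(0,1) blocked at (5,3)]
  BR@(5,3): attacks (5,4) (5,5) (5,2) (4,3) (3,3) (2,3) [ray(0,-1) blocked at (5,2); ray(-1,0) blocked at (2,3)]
Union (27 distinct): (0,2) (0,4) (1,1) (1,2) (1,3) (1,5) (2,2) (2,3) (2,4) (2,5) (3,0) (3,1) (3,2) (3,3) (3,4) (3,5) (4,0) (4,1) (4,2) (4,3) (4,4) (5,0) (5,1) (5,2) (5,3) (5,4) (5,5)

Answer: 27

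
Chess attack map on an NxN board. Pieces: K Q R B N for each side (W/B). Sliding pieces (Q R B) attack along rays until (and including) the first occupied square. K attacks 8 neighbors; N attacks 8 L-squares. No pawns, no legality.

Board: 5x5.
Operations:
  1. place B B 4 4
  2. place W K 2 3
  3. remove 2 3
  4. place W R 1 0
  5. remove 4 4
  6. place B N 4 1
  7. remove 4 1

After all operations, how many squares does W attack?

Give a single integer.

Op 1: place BB@(4,4)
Op 2: place WK@(2,3)
Op 3: remove (2,3)
Op 4: place WR@(1,0)
Op 5: remove (4,4)
Op 6: place BN@(4,1)
Op 7: remove (4,1)
Per-piece attacks for W:
  WR@(1,0): attacks (1,1) (1,2) (1,3) (1,4) (2,0) (3,0) (4,0) (0,0)
Union (8 distinct): (0,0) (1,1) (1,2) (1,3) (1,4) (2,0) (3,0) (4,0)

Answer: 8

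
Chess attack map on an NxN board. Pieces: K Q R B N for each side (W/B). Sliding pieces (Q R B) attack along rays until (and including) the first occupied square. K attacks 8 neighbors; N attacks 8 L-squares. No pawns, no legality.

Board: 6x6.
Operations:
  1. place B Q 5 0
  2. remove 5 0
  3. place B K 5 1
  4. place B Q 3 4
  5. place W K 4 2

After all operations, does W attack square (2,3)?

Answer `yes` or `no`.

Answer: no

Derivation:
Op 1: place BQ@(5,0)
Op 2: remove (5,0)
Op 3: place BK@(5,1)
Op 4: place BQ@(3,4)
Op 5: place WK@(4,2)
Per-piece attacks for W:
  WK@(4,2): attacks (4,3) (4,1) (5,2) (3,2) (5,3) (5,1) (3,3) (3,1)
W attacks (2,3): no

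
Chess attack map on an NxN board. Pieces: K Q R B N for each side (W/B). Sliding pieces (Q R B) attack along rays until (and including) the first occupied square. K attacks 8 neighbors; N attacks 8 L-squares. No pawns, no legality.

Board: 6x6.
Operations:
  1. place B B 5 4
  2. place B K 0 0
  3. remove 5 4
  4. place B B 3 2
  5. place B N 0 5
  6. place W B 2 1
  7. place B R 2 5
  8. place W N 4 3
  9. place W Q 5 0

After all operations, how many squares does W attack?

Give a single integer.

Op 1: place BB@(5,4)
Op 2: place BK@(0,0)
Op 3: remove (5,4)
Op 4: place BB@(3,2)
Op 5: place BN@(0,5)
Op 6: place WB@(2,1)
Op 7: place BR@(2,5)
Op 8: place WN@(4,3)
Op 9: place WQ@(5,0)
Per-piece attacks for W:
  WB@(2,1): attacks (3,2) (3,0) (1,2) (0,3) (1,0) [ray(1,1) blocked at (3,2)]
  WN@(4,3): attacks (5,5) (3,5) (2,4) (5,1) (3,1) (2,2)
  WQ@(5,0): attacks (5,1) (5,2) (5,3) (5,4) (5,5) (4,0) (3,0) (2,0) (1,0) (0,0) (4,1) (3,2) [ray(-1,0) blocked at (0,0); ray(-1,1) blocked at (3,2)]
Union (18 distinct): (0,0) (0,3) (1,0) (1,2) (2,0) (2,2) (2,4) (3,0) (3,1) (3,2) (3,5) (4,0) (4,1) (5,1) (5,2) (5,3) (5,4) (5,5)

Answer: 18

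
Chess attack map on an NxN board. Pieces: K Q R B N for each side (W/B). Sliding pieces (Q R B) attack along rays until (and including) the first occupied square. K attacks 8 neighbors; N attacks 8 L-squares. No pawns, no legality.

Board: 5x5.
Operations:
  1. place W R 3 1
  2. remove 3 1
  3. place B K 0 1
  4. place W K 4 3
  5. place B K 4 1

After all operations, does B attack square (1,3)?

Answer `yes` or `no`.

Op 1: place WR@(3,1)
Op 2: remove (3,1)
Op 3: place BK@(0,1)
Op 4: place WK@(4,3)
Op 5: place BK@(4,1)
Per-piece attacks for B:
  BK@(0,1): attacks (0,2) (0,0) (1,1) (1,2) (1,0)
  BK@(4,1): attacks (4,2) (4,0) (3,1) (3,2) (3,0)
B attacks (1,3): no

Answer: no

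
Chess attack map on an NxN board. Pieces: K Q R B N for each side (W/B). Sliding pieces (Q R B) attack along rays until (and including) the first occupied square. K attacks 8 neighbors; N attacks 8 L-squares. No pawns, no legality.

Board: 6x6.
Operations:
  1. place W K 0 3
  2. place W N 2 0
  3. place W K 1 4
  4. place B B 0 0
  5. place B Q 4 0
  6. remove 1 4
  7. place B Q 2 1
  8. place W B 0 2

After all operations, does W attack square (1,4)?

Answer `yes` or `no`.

Answer: yes

Derivation:
Op 1: place WK@(0,3)
Op 2: place WN@(2,0)
Op 3: place WK@(1,4)
Op 4: place BB@(0,0)
Op 5: place BQ@(4,0)
Op 6: remove (1,4)
Op 7: place BQ@(2,1)
Op 8: place WB@(0,2)
Per-piece attacks for W:
  WB@(0,2): attacks (1,3) (2,4) (3,5) (1,1) (2,0) [ray(1,-1) blocked at (2,0)]
  WK@(0,3): attacks (0,4) (0,2) (1,3) (1,4) (1,2)
  WN@(2,0): attacks (3,2) (4,1) (1,2) (0,1)
W attacks (1,4): yes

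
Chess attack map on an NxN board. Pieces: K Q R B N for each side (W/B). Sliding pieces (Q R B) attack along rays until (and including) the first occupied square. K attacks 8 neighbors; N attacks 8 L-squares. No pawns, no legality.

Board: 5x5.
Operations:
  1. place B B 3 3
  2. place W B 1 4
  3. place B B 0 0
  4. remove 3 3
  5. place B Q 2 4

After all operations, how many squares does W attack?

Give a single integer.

Op 1: place BB@(3,3)
Op 2: place WB@(1,4)
Op 3: place BB@(0,0)
Op 4: remove (3,3)
Op 5: place BQ@(2,4)
Per-piece attacks for W:
  WB@(1,4): attacks (2,3) (3,2) (4,1) (0,3)
Union (4 distinct): (0,3) (2,3) (3,2) (4,1)

Answer: 4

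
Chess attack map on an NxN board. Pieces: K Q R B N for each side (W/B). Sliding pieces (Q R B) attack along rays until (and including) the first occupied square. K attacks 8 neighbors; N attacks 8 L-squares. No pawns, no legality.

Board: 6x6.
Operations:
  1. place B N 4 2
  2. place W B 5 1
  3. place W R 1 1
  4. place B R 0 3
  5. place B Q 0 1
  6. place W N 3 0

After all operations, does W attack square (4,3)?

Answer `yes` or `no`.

Answer: no

Derivation:
Op 1: place BN@(4,2)
Op 2: place WB@(5,1)
Op 3: place WR@(1,1)
Op 4: place BR@(0,3)
Op 5: place BQ@(0,1)
Op 6: place WN@(3,0)
Per-piece attacks for W:
  WR@(1,1): attacks (1,2) (1,3) (1,4) (1,5) (1,0) (2,1) (3,1) (4,1) (5,1) (0,1) [ray(1,0) blocked at (5,1); ray(-1,0) blocked at (0,1)]
  WN@(3,0): attacks (4,2) (5,1) (2,2) (1,1)
  WB@(5,1): attacks (4,2) (4,0) [ray(-1,1) blocked at (4,2)]
W attacks (4,3): no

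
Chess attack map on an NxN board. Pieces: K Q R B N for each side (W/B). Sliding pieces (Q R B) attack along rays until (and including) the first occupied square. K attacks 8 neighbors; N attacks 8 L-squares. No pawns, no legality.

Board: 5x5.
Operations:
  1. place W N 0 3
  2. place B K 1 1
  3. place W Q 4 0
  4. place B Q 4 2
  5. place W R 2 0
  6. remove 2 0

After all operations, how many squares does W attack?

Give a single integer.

Op 1: place WN@(0,3)
Op 2: place BK@(1,1)
Op 3: place WQ@(4,0)
Op 4: place BQ@(4,2)
Op 5: place WR@(2,0)
Op 6: remove (2,0)
Per-piece attacks for W:
  WN@(0,3): attacks (2,4) (1,1) (2,2)
  WQ@(4,0): attacks (4,1) (4,2) (3,0) (2,0) (1,0) (0,0) (3,1) (2,2) (1,3) (0,4) [ray(0,1) blocked at (4,2)]
Union (12 distinct): (0,0) (0,4) (1,0) (1,1) (1,3) (2,0) (2,2) (2,4) (3,0) (3,1) (4,1) (4,2)

Answer: 12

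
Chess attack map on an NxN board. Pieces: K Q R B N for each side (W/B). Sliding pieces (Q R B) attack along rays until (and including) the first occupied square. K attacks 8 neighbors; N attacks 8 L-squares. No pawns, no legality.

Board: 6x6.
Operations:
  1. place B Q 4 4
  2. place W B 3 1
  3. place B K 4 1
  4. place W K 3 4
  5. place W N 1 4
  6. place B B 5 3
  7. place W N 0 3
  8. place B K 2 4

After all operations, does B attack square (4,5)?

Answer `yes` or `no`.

Op 1: place BQ@(4,4)
Op 2: place WB@(3,1)
Op 3: place BK@(4,1)
Op 4: place WK@(3,4)
Op 5: place WN@(1,4)
Op 6: place BB@(5,3)
Op 7: place WN@(0,3)
Op 8: place BK@(2,4)
Per-piece attacks for B:
  BK@(2,4): attacks (2,5) (2,3) (3,4) (1,4) (3,5) (3,3) (1,5) (1,3)
  BK@(4,1): attacks (4,2) (4,0) (5,1) (3,1) (5,2) (5,0) (3,2) (3,0)
  BQ@(4,4): attacks (4,5) (4,3) (4,2) (4,1) (5,4) (3,4) (5,5) (5,3) (3,5) (3,3) (2,2) (1,1) (0,0) [ray(0,-1) blocked at (4,1); ray(-1,0) blocked at (3,4); ray(1,-1) blocked at (5,3)]
  BB@(5,3): attacks (4,4) (4,2) (3,1) [ray(-1,1) blocked at (4,4); ray(-1,-1) blocked at (3,1)]
B attacks (4,5): yes

Answer: yes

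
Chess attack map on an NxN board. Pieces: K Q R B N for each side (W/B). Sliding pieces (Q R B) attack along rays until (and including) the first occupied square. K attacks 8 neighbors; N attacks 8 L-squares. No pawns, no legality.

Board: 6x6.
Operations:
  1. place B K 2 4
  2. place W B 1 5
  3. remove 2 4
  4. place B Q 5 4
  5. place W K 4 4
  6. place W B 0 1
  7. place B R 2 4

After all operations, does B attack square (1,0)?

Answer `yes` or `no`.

Op 1: place BK@(2,4)
Op 2: place WB@(1,5)
Op 3: remove (2,4)
Op 4: place BQ@(5,4)
Op 5: place WK@(4,4)
Op 6: place WB@(0,1)
Op 7: place BR@(2,4)
Per-piece attacks for B:
  BR@(2,4): attacks (2,5) (2,3) (2,2) (2,1) (2,0) (3,4) (4,4) (1,4) (0,4) [ray(1,0) blocked at (4,4)]
  BQ@(5,4): attacks (5,5) (5,3) (5,2) (5,1) (5,0) (4,4) (4,5) (4,3) (3,2) (2,1) (1,0) [ray(-1,0) blocked at (4,4)]
B attacks (1,0): yes

Answer: yes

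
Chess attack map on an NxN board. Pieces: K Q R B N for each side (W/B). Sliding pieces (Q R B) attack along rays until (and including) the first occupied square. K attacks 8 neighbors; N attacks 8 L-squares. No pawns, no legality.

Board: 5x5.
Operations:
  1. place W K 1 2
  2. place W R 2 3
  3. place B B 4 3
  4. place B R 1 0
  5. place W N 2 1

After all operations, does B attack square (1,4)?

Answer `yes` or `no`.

Op 1: place WK@(1,2)
Op 2: place WR@(2,3)
Op 3: place BB@(4,3)
Op 4: place BR@(1,0)
Op 5: place WN@(2,1)
Per-piece attacks for B:
  BR@(1,0): attacks (1,1) (1,2) (2,0) (3,0) (4,0) (0,0) [ray(0,1) blocked at (1,2)]
  BB@(4,3): attacks (3,4) (3,2) (2,1) [ray(-1,-1) blocked at (2,1)]
B attacks (1,4): no

Answer: no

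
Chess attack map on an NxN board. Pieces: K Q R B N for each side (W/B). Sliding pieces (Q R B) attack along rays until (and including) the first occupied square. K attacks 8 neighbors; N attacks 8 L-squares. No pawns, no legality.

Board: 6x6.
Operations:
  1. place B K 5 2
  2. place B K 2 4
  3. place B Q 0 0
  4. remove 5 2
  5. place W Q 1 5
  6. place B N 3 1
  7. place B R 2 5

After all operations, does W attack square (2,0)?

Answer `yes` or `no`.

Answer: no

Derivation:
Op 1: place BK@(5,2)
Op 2: place BK@(2,4)
Op 3: place BQ@(0,0)
Op 4: remove (5,2)
Op 5: place WQ@(1,5)
Op 6: place BN@(3,1)
Op 7: place BR@(2,5)
Per-piece attacks for W:
  WQ@(1,5): attacks (1,4) (1,3) (1,2) (1,1) (1,0) (2,5) (0,5) (2,4) (0,4) [ray(1,0) blocked at (2,5); ray(1,-1) blocked at (2,4)]
W attacks (2,0): no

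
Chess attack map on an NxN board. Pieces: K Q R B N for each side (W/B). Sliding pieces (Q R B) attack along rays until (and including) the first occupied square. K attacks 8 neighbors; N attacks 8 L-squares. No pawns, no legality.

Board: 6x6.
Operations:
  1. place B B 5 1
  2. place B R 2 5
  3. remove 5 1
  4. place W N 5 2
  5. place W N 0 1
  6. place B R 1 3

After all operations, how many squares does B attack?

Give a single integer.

Answer: 18

Derivation:
Op 1: place BB@(5,1)
Op 2: place BR@(2,5)
Op 3: remove (5,1)
Op 4: place WN@(5,2)
Op 5: place WN@(0,1)
Op 6: place BR@(1,3)
Per-piece attacks for B:
  BR@(1,3): attacks (1,4) (1,5) (1,2) (1,1) (1,0) (2,3) (3,3) (4,3) (5,3) (0,3)
  BR@(2,5): attacks (2,4) (2,3) (2,2) (2,1) (2,0) (3,5) (4,5) (5,5) (1,5) (0,5)
Union (18 distinct): (0,3) (0,5) (1,0) (1,1) (1,2) (1,4) (1,5) (2,0) (2,1) (2,2) (2,3) (2,4) (3,3) (3,5) (4,3) (4,5) (5,3) (5,5)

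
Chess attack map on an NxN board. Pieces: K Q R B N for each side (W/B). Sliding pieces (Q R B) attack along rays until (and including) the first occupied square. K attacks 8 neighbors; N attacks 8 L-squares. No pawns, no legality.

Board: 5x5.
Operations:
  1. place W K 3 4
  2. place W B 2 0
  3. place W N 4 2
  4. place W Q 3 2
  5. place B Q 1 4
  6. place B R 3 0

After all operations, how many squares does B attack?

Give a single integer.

Answer: 13

Derivation:
Op 1: place WK@(3,4)
Op 2: place WB@(2,0)
Op 3: place WN@(4,2)
Op 4: place WQ@(3,2)
Op 5: place BQ@(1,4)
Op 6: place BR@(3,0)
Per-piece attacks for B:
  BQ@(1,4): attacks (1,3) (1,2) (1,1) (1,0) (2,4) (3,4) (0,4) (2,3) (3,2) (0,3) [ray(1,0) blocked at (3,4); ray(1,-1) blocked at (3,2)]
  BR@(3,0): attacks (3,1) (3,2) (4,0) (2,0) [ray(0,1) blocked at (3,2); ray(-1,0) blocked at (2,0)]
Union (13 distinct): (0,3) (0,4) (1,0) (1,1) (1,2) (1,3) (2,0) (2,3) (2,4) (3,1) (3,2) (3,4) (4,0)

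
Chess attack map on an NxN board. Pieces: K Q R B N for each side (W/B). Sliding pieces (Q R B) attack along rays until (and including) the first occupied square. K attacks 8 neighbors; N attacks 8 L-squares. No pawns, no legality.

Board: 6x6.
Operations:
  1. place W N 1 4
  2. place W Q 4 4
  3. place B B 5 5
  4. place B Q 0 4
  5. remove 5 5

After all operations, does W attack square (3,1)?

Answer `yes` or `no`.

Op 1: place WN@(1,4)
Op 2: place WQ@(4,4)
Op 3: place BB@(5,5)
Op 4: place BQ@(0,4)
Op 5: remove (5,5)
Per-piece attacks for W:
  WN@(1,4): attacks (3,5) (2,2) (3,3) (0,2)
  WQ@(4,4): attacks (4,5) (4,3) (4,2) (4,1) (4,0) (5,4) (3,4) (2,4) (1,4) (5,5) (5,3) (3,5) (3,3) (2,2) (1,1) (0,0) [ray(-1,0) blocked at (1,4)]
W attacks (3,1): no

Answer: no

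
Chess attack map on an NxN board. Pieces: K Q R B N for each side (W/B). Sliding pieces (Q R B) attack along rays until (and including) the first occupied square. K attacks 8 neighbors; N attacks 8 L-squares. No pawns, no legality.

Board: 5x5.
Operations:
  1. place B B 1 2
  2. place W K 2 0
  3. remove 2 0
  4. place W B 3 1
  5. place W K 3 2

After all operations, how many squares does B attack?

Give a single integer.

Op 1: place BB@(1,2)
Op 2: place WK@(2,0)
Op 3: remove (2,0)
Op 4: place WB@(3,1)
Op 5: place WK@(3,2)
Per-piece attacks for B:
  BB@(1,2): attacks (2,3) (3,4) (2,1) (3,0) (0,3) (0,1)
Union (6 distinct): (0,1) (0,3) (2,1) (2,3) (3,0) (3,4)

Answer: 6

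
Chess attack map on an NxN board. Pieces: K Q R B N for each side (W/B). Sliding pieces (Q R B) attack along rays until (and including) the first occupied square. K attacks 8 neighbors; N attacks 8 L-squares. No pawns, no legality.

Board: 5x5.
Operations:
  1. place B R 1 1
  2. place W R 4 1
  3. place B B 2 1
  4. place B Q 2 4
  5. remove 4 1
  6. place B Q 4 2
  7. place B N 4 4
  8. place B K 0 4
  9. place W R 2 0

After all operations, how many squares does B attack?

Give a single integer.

Op 1: place BR@(1,1)
Op 2: place WR@(4,1)
Op 3: place BB@(2,1)
Op 4: place BQ@(2,4)
Op 5: remove (4,1)
Op 6: place BQ@(4,2)
Op 7: place BN@(4,4)
Op 8: place BK@(0,4)
Op 9: place WR@(2,0)
Per-piece attacks for B:
  BK@(0,4): attacks (0,3) (1,4) (1,3)
  BR@(1,1): attacks (1,2) (1,3) (1,4) (1,0) (2,1) (0,1) [ray(1,0) blocked at (2,1)]
  BB@(2,1): attacks (3,2) (4,3) (3,0) (1,2) (0,3) (1,0)
  BQ@(2,4): attacks (2,3) (2,2) (2,1) (3,4) (4,4) (1,4) (0,4) (3,3) (4,2) (1,3) (0,2) [ray(0,-1) blocked at (2,1); ray(1,0) blocked at (4,4); ray(-1,0) blocked at (0,4); ray(1,-1) blocked at (4,2)]
  BQ@(4,2): attacks (4,3) (4,4) (4,1) (4,0) (3,2) (2,2) (1,2) (0,2) (3,3) (2,4) (3,1) (2,0) [ray(0,1) blocked at (4,4); ray(-1,1) blocked at (2,4); ray(-1,-1) blocked at (2,0)]
  BN@(4,4): attacks (3,2) (2,3)
Union (23 distinct): (0,1) (0,2) (0,3) (0,4) (1,0) (1,2) (1,3) (1,4) (2,0) (2,1) (2,2) (2,3) (2,4) (3,0) (3,1) (3,2) (3,3) (3,4) (4,0) (4,1) (4,2) (4,3) (4,4)

Answer: 23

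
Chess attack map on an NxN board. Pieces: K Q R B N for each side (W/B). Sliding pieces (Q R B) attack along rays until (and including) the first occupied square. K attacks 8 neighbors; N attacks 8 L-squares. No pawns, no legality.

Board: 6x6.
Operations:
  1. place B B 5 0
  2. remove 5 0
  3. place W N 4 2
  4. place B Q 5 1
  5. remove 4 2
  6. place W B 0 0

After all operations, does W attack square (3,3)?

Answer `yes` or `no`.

Answer: yes

Derivation:
Op 1: place BB@(5,0)
Op 2: remove (5,0)
Op 3: place WN@(4,2)
Op 4: place BQ@(5,1)
Op 5: remove (4,2)
Op 6: place WB@(0,0)
Per-piece attacks for W:
  WB@(0,0): attacks (1,1) (2,2) (3,3) (4,4) (5,5)
W attacks (3,3): yes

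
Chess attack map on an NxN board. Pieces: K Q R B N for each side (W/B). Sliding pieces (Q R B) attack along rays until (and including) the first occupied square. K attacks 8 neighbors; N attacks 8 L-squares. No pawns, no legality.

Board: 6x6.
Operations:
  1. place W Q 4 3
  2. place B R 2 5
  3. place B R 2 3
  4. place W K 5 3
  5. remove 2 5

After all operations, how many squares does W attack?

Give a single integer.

Answer: 16

Derivation:
Op 1: place WQ@(4,3)
Op 2: place BR@(2,5)
Op 3: place BR@(2,3)
Op 4: place WK@(5,3)
Op 5: remove (2,5)
Per-piece attacks for W:
  WQ@(4,3): attacks (4,4) (4,5) (4,2) (4,1) (4,0) (5,3) (3,3) (2,3) (5,4) (5,2) (3,4) (2,5) (3,2) (2,1) (1,0) [ray(1,0) blocked at (5,3); ray(-1,0) blocked at (2,3)]
  WK@(5,3): attacks (5,4) (5,2) (4,3) (4,4) (4,2)
Union (16 distinct): (1,0) (2,1) (2,3) (2,5) (3,2) (3,3) (3,4) (4,0) (4,1) (4,2) (4,3) (4,4) (4,5) (5,2) (5,3) (5,4)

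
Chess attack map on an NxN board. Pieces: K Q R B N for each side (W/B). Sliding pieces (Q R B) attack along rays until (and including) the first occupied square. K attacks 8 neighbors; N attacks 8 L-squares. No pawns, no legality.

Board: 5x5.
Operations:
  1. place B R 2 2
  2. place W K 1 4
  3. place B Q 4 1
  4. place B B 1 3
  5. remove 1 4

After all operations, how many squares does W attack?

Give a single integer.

Op 1: place BR@(2,2)
Op 2: place WK@(1,4)
Op 3: place BQ@(4,1)
Op 4: place BB@(1,3)
Op 5: remove (1,4)
Per-piece attacks for W:
Union (0 distinct): (none)

Answer: 0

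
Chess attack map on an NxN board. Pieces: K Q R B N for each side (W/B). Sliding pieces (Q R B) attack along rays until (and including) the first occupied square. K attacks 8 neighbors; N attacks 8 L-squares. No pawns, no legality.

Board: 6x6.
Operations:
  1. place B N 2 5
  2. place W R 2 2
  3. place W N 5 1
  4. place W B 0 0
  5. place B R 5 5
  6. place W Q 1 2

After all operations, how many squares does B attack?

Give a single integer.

Op 1: place BN@(2,5)
Op 2: place WR@(2,2)
Op 3: place WN@(5,1)
Op 4: place WB@(0,0)
Op 5: place BR@(5,5)
Op 6: place WQ@(1,2)
Per-piece attacks for B:
  BN@(2,5): attacks (3,3) (4,4) (1,3) (0,4)
  BR@(5,5): attacks (5,4) (5,3) (5,2) (5,1) (4,5) (3,5) (2,5) [ray(0,-1) blocked at (5,1); ray(-1,0) blocked at (2,5)]
Union (11 distinct): (0,4) (1,3) (2,5) (3,3) (3,5) (4,4) (4,5) (5,1) (5,2) (5,3) (5,4)

Answer: 11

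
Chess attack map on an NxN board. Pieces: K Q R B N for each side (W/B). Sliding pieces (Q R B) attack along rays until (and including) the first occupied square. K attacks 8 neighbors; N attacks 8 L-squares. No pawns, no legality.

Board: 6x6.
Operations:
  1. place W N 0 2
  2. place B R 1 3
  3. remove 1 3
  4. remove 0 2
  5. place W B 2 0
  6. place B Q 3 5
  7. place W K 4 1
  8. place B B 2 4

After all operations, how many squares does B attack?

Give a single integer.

Op 1: place WN@(0,2)
Op 2: place BR@(1,3)
Op 3: remove (1,3)
Op 4: remove (0,2)
Op 5: place WB@(2,0)
Op 6: place BQ@(3,5)
Op 7: place WK@(4,1)
Op 8: place BB@(2,4)
Per-piece attacks for B:
  BB@(2,4): attacks (3,5) (3,3) (4,2) (5,1) (1,5) (1,3) (0,2) [ray(1,1) blocked at (3,5)]
  BQ@(3,5): attacks (3,4) (3,3) (3,2) (3,1) (3,0) (4,5) (5,5) (2,5) (1,5) (0,5) (4,4) (5,3) (2,4) [ray(-1,-1) blocked at (2,4)]
Union (18 distinct): (0,2) (0,5) (1,3) (1,5) (2,4) (2,5) (3,0) (3,1) (3,2) (3,3) (3,4) (3,5) (4,2) (4,4) (4,5) (5,1) (5,3) (5,5)

Answer: 18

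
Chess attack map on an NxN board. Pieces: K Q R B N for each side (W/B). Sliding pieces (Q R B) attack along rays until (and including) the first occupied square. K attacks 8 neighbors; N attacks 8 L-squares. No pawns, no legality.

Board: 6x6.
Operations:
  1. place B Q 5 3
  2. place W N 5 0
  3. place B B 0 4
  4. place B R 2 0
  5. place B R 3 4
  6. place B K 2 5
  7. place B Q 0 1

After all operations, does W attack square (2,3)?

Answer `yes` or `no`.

Answer: no

Derivation:
Op 1: place BQ@(5,3)
Op 2: place WN@(5,0)
Op 3: place BB@(0,4)
Op 4: place BR@(2,0)
Op 5: place BR@(3,4)
Op 6: place BK@(2,5)
Op 7: place BQ@(0,1)
Per-piece attacks for W:
  WN@(5,0): attacks (4,2) (3,1)
W attacks (2,3): no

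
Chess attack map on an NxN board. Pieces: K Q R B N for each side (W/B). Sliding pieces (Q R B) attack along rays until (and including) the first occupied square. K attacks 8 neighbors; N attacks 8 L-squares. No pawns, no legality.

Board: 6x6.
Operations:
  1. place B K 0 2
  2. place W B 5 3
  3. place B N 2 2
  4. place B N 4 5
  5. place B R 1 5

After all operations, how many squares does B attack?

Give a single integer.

Op 1: place BK@(0,2)
Op 2: place WB@(5,3)
Op 3: place BN@(2,2)
Op 4: place BN@(4,5)
Op 5: place BR@(1,5)
Per-piece attacks for B:
  BK@(0,2): attacks (0,3) (0,1) (1,2) (1,3) (1,1)
  BR@(1,5): attacks (1,4) (1,3) (1,2) (1,1) (1,0) (2,5) (3,5) (4,5) (0,5) [ray(1,0) blocked at (4,5)]
  BN@(2,2): attacks (3,4) (4,3) (1,4) (0,3) (3,0) (4,1) (1,0) (0,1)
  BN@(4,5): attacks (5,3) (3,3) (2,4)
Union (18 distinct): (0,1) (0,3) (0,5) (1,0) (1,1) (1,2) (1,3) (1,4) (2,4) (2,5) (3,0) (3,3) (3,4) (3,5) (4,1) (4,3) (4,5) (5,3)

Answer: 18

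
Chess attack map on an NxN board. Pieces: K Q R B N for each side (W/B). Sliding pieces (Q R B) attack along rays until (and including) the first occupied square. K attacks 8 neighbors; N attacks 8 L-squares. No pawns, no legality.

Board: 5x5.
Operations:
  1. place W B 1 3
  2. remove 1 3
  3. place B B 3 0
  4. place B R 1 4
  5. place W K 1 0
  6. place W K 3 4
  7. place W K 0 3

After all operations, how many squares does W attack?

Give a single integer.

Answer: 15

Derivation:
Op 1: place WB@(1,3)
Op 2: remove (1,3)
Op 3: place BB@(3,0)
Op 4: place BR@(1,4)
Op 5: place WK@(1,0)
Op 6: place WK@(3,4)
Op 7: place WK@(0,3)
Per-piece attacks for W:
  WK@(0,3): attacks (0,4) (0,2) (1,3) (1,4) (1,2)
  WK@(1,0): attacks (1,1) (2,0) (0,0) (2,1) (0,1)
  WK@(3,4): attacks (3,3) (4,4) (2,4) (4,3) (2,3)
Union (15 distinct): (0,0) (0,1) (0,2) (0,4) (1,1) (1,2) (1,3) (1,4) (2,0) (2,1) (2,3) (2,4) (3,3) (4,3) (4,4)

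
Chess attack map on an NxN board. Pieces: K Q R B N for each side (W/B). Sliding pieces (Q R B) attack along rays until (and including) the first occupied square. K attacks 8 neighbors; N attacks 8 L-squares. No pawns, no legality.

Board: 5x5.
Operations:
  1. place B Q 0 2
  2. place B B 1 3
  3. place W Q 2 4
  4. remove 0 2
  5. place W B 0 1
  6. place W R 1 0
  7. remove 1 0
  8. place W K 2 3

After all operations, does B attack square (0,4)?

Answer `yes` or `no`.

Answer: yes

Derivation:
Op 1: place BQ@(0,2)
Op 2: place BB@(1,3)
Op 3: place WQ@(2,4)
Op 4: remove (0,2)
Op 5: place WB@(0,1)
Op 6: place WR@(1,0)
Op 7: remove (1,0)
Op 8: place WK@(2,3)
Per-piece attacks for B:
  BB@(1,3): attacks (2,4) (2,2) (3,1) (4,0) (0,4) (0,2) [ray(1,1) blocked at (2,4)]
B attacks (0,4): yes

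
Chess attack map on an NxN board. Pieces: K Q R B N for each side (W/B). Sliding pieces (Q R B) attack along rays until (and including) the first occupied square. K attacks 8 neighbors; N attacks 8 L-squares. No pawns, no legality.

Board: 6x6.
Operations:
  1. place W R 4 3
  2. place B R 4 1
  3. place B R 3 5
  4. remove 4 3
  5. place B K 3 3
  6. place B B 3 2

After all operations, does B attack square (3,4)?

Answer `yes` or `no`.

Answer: yes

Derivation:
Op 1: place WR@(4,3)
Op 2: place BR@(4,1)
Op 3: place BR@(3,5)
Op 4: remove (4,3)
Op 5: place BK@(3,3)
Op 6: place BB@(3,2)
Per-piece attacks for B:
  BB@(3,2): attacks (4,3) (5,4) (4,1) (2,3) (1,4) (0,5) (2,1) (1,0) [ray(1,-1) blocked at (4,1)]
  BK@(3,3): attacks (3,4) (3,2) (4,3) (2,3) (4,4) (4,2) (2,4) (2,2)
  BR@(3,5): attacks (3,4) (3,3) (4,5) (5,5) (2,5) (1,5) (0,5) [ray(0,-1) blocked at (3,3)]
  BR@(4,1): attacks (4,2) (4,3) (4,4) (4,5) (4,0) (5,1) (3,1) (2,1) (1,1) (0,1)
B attacks (3,4): yes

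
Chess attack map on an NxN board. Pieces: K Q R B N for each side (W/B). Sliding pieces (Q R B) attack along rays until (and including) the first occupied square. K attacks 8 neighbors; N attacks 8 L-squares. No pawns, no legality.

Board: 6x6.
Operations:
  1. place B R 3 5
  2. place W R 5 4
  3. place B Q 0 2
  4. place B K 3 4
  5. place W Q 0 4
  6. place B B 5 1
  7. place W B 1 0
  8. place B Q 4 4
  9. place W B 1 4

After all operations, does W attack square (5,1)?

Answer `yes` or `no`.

Answer: yes

Derivation:
Op 1: place BR@(3,5)
Op 2: place WR@(5,4)
Op 3: place BQ@(0,2)
Op 4: place BK@(3,4)
Op 5: place WQ@(0,4)
Op 6: place BB@(5,1)
Op 7: place WB@(1,0)
Op 8: place BQ@(4,4)
Op 9: place WB@(1,4)
Per-piece attacks for W:
  WQ@(0,4): attacks (0,5) (0,3) (0,2) (1,4) (1,5) (1,3) (2,2) (3,1) (4,0) [ray(0,-1) blocked at (0,2); ray(1,0) blocked at (1,4)]
  WB@(1,0): attacks (2,1) (3,2) (4,3) (5,4) (0,1) [ray(1,1) blocked at (5,4)]
  WB@(1,4): attacks (2,5) (2,3) (3,2) (4,1) (5,0) (0,5) (0,3)
  WR@(5,4): attacks (5,5) (5,3) (5,2) (5,1) (4,4) [ray(0,-1) blocked at (5,1); ray(-1,0) blocked at (4,4)]
W attacks (5,1): yes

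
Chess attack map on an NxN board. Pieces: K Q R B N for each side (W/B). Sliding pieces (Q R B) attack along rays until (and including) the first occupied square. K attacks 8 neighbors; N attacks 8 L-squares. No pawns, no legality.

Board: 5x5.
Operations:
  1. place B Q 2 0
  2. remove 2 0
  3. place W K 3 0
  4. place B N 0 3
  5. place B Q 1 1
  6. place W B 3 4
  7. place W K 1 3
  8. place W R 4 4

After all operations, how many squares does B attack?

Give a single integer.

Answer: 15

Derivation:
Op 1: place BQ@(2,0)
Op 2: remove (2,0)
Op 3: place WK@(3,0)
Op 4: place BN@(0,3)
Op 5: place BQ@(1,1)
Op 6: place WB@(3,4)
Op 7: place WK@(1,3)
Op 8: place WR@(4,4)
Per-piece attacks for B:
  BN@(0,3): attacks (2,4) (1,1) (2,2)
  BQ@(1,1): attacks (1,2) (1,3) (1,0) (2,1) (3,1) (4,1) (0,1) (2,2) (3,3) (4,4) (2,0) (0,2) (0,0) [ray(0,1) blocked at (1,3); ray(1,1) blocked at (4,4)]
Union (15 distinct): (0,0) (0,1) (0,2) (1,0) (1,1) (1,2) (1,3) (2,0) (2,1) (2,2) (2,4) (3,1) (3,3) (4,1) (4,4)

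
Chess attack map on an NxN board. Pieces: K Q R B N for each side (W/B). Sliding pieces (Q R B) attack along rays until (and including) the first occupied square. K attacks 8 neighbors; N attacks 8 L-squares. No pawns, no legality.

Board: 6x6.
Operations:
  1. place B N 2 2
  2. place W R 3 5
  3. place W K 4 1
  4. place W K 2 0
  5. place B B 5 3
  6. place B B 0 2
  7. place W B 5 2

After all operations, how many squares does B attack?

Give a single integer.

Answer: 16

Derivation:
Op 1: place BN@(2,2)
Op 2: place WR@(3,5)
Op 3: place WK@(4,1)
Op 4: place WK@(2,0)
Op 5: place BB@(5,3)
Op 6: place BB@(0,2)
Op 7: place WB@(5,2)
Per-piece attacks for B:
  BB@(0,2): attacks (1,3) (2,4) (3,5) (1,1) (2,0) [ray(1,1) blocked at (3,5); ray(1,-1) blocked at (2,0)]
  BN@(2,2): attacks (3,4) (4,3) (1,4) (0,3) (3,0) (4,1) (1,0) (0,1)
  BB@(5,3): attacks (4,4) (3,5) (4,2) (3,1) (2,0) [ray(-1,1) blocked at (3,5); ray(-1,-1) blocked at (2,0)]
Union (16 distinct): (0,1) (0,3) (1,0) (1,1) (1,3) (1,4) (2,0) (2,4) (3,0) (3,1) (3,4) (3,5) (4,1) (4,2) (4,3) (4,4)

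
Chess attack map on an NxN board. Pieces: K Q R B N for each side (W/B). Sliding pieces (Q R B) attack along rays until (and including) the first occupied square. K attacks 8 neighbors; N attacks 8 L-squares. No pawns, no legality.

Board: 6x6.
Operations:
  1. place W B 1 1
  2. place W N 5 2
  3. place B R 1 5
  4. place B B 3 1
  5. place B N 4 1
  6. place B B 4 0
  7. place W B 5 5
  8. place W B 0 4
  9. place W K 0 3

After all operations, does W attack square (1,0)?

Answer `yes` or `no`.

Answer: no

Derivation:
Op 1: place WB@(1,1)
Op 2: place WN@(5,2)
Op 3: place BR@(1,5)
Op 4: place BB@(3,1)
Op 5: place BN@(4,1)
Op 6: place BB@(4,0)
Op 7: place WB@(5,5)
Op 8: place WB@(0,4)
Op 9: place WK@(0,3)
Per-piece attacks for W:
  WK@(0,3): attacks (0,4) (0,2) (1,3) (1,4) (1,2)
  WB@(0,4): attacks (1,5) (1,3) (2,2) (3,1) [ray(1,1) blocked at (1,5); ray(1,-1) blocked at (3,1)]
  WB@(1,1): attacks (2,2) (3,3) (4,4) (5,5) (2,0) (0,2) (0,0) [ray(1,1) blocked at (5,5)]
  WN@(5,2): attacks (4,4) (3,3) (4,0) (3,1)
  WB@(5,5): attacks (4,4) (3,3) (2,2) (1,1) [ray(-1,-1) blocked at (1,1)]
W attacks (1,0): no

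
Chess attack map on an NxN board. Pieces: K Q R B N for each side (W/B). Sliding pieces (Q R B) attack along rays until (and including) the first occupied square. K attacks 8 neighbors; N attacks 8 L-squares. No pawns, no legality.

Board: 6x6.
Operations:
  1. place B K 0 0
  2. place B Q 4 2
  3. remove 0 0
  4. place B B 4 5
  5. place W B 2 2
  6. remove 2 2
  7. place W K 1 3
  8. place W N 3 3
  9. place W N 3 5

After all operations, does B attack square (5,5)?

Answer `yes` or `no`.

Answer: no

Derivation:
Op 1: place BK@(0,0)
Op 2: place BQ@(4,2)
Op 3: remove (0,0)
Op 4: place BB@(4,5)
Op 5: place WB@(2,2)
Op 6: remove (2,2)
Op 7: place WK@(1,3)
Op 8: place WN@(3,3)
Op 9: place WN@(3,5)
Per-piece attacks for B:
  BQ@(4,2): attacks (4,3) (4,4) (4,5) (4,1) (4,0) (5,2) (3,2) (2,2) (1,2) (0,2) (5,3) (5,1) (3,3) (3,1) (2,0) [ray(0,1) blocked at (4,5); ray(-1,1) blocked at (3,3)]
  BB@(4,5): attacks (5,4) (3,4) (2,3) (1,2) (0,1)
B attacks (5,5): no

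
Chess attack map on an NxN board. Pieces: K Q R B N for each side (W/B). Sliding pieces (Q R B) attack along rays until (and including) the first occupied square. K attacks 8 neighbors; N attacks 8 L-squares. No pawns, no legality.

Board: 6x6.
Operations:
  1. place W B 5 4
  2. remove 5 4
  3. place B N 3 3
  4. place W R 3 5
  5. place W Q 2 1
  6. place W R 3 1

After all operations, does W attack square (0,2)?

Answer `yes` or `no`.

Answer: no

Derivation:
Op 1: place WB@(5,4)
Op 2: remove (5,4)
Op 3: place BN@(3,3)
Op 4: place WR@(3,5)
Op 5: place WQ@(2,1)
Op 6: place WR@(3,1)
Per-piece attacks for W:
  WQ@(2,1): attacks (2,2) (2,3) (2,4) (2,5) (2,0) (3,1) (1,1) (0,1) (3,2) (4,3) (5,4) (3,0) (1,2) (0,3) (1,0) [ray(1,0) blocked at (3,1)]
  WR@(3,1): attacks (3,2) (3,3) (3,0) (4,1) (5,1) (2,1) [ray(0,1) blocked at (3,3); ray(-1,0) blocked at (2,1)]
  WR@(3,5): attacks (3,4) (3,3) (4,5) (5,5) (2,5) (1,5) (0,5) [ray(0,-1) blocked at (3,3)]
W attacks (0,2): no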